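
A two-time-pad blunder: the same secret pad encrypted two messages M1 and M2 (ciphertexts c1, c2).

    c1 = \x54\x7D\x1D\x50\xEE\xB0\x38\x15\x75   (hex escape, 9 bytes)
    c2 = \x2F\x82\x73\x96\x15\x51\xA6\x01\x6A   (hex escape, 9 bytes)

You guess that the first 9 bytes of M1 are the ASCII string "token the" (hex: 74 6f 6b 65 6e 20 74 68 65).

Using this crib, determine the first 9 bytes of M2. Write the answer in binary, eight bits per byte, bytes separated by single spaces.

First, c1 ⊕ c2 = (M1 ⊕ K) ⊕ (M2 ⊕ K) = M1 ⊕ M2, so the key drops out. Then M2 = (M1 ⊕ M2) ⊕ M1 over the first 9 bytes.
byte 0: (54 xor 2f) xor 74 = 7b xor 74 = 0f
byte 1: (7d xor 82) xor 6f = ff xor 6f = 90
byte 2: (1d xor 73) xor 6b = 6e xor 6b = 05
byte 3: (50 xor 96) xor 65 = c6 xor 65 = a3
byte 4: (ee xor 15) xor 6e = fb xor 6e = 95
byte 5: (b0 xor 51) xor 20 = e1 xor 20 = c1
byte 6: (38 xor a6) xor 74 = 9e xor 74 = ea
byte 7: (15 xor 01) xor 68 = 14 xor 68 = 7c
byte 8: (75 xor 6a) xor 65 = 1f xor 65 = 7a

00001111 10010000 00000101 10100011 10010101 11000001 11101010 01111100 01111010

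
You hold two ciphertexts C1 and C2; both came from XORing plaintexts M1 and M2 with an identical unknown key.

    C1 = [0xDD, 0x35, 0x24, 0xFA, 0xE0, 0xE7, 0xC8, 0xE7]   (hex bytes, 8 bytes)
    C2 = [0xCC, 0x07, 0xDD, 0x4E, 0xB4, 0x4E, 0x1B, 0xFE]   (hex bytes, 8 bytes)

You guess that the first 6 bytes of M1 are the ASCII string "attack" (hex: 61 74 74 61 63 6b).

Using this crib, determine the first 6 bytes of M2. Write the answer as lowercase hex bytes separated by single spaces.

First, C1 ⊕ C2 = (M1 ⊕ K) ⊕ (M2 ⊕ K) = M1 ⊕ M2, so the key drops out. Then M2 = (M1 ⊕ M2) ⊕ M1 over the first 6 bytes.
byte 0: (dd XOR cc) XOR 61 = 11 XOR 61 = 70
byte 1: (35 XOR 07) XOR 74 = 32 XOR 74 = 46
byte 2: (24 XOR dd) XOR 74 = f9 XOR 74 = 8d
byte 3: (fa XOR 4e) XOR 61 = b4 XOR 61 = d5
byte 4: (e0 XOR b4) XOR 63 = 54 XOR 63 = 37
byte 5: (e7 XOR 4e) XOR 6b = a9 XOR 6b = c2

70 46 8d d5 37 c2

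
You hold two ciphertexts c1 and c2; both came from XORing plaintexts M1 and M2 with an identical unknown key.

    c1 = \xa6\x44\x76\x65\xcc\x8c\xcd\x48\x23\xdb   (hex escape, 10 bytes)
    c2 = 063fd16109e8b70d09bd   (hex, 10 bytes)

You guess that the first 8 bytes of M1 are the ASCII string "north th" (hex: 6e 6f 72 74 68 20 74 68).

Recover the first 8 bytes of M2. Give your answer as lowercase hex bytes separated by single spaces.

ce 14 d5 70 ad 44 0e 2d

First, c1 ⊕ c2 = (M1 ⊕ K) ⊕ (M2 ⊕ K) = M1 ⊕ M2, so the key drops out. Then M2 = (M1 ⊕ M2) ⊕ M1 over the first 8 bytes.
byte 0: (a6 ⊕ 06) ⊕ 6e = a0 ⊕ 6e = ce
byte 1: (44 ⊕ 3f) ⊕ 6f = 7b ⊕ 6f = 14
byte 2: (76 ⊕ d1) ⊕ 72 = a7 ⊕ 72 = d5
byte 3: (65 ⊕ 61) ⊕ 74 = 04 ⊕ 74 = 70
byte 4: (cc ⊕ 09) ⊕ 68 = c5 ⊕ 68 = ad
byte 5: (8c ⊕ e8) ⊕ 20 = 64 ⊕ 20 = 44
byte 6: (cd ⊕ b7) ⊕ 74 = 7a ⊕ 74 = 0e
byte 7: (48 ⊕ 0d) ⊕ 68 = 45 ⊕ 68 = 2d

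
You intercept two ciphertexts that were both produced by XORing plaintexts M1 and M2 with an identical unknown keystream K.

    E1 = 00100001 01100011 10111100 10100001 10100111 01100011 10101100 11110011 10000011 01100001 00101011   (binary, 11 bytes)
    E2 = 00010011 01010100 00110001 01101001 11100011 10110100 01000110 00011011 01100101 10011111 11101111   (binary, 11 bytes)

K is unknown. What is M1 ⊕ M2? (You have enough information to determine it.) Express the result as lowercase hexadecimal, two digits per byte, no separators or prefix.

32378dc844d7eae8e6fec4

E1 ⊕ E2 = (M1 ⊕ K) ⊕ (M2 ⊕ K) = M1 ⊕ M2 — the shared key cancels under XOR.
byte 0: 21 ⊕ 13 = 32
byte 1: 63 ⊕ 54 = 37
byte 2: bc ⊕ 31 = 8d
byte 3: a1 ⊕ 69 = c8
byte 4: a7 ⊕ e3 = 44
byte 5: 63 ⊕ b4 = d7
byte 6: ac ⊕ 46 = ea
byte 7: f3 ⊕ 1b = e8
byte 8: 83 ⊕ 65 = e6
byte 9: 61 ⊕ 9f = fe
byte 10: 2b ⊕ ef = c4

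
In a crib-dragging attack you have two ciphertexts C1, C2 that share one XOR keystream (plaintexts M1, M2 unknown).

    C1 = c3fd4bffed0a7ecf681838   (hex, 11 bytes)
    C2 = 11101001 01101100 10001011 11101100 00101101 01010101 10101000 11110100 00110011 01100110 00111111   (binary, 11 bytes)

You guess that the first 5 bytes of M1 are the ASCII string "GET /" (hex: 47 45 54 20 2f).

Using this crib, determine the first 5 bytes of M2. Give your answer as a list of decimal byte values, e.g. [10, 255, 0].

First, C1 ⊕ C2 = (M1 ⊕ K) ⊕ (M2 ⊕ K) = M1 ⊕ M2, so the key drops out. Then M2 = (M1 ⊕ M2) ⊕ M1 over the first 5 bytes.
byte 0: (c3 ^ e9) ^ 47 = 2a ^ 47 = 6d
byte 1: (fd ^ 6c) ^ 45 = 91 ^ 45 = d4
byte 2: (4b ^ 8b) ^ 54 = c0 ^ 54 = 94
byte 3: (ff ^ ec) ^ 20 = 13 ^ 20 = 33
byte 4: (ed ^ 2d) ^ 2f = c0 ^ 2f = ef

[109, 212, 148, 51, 239]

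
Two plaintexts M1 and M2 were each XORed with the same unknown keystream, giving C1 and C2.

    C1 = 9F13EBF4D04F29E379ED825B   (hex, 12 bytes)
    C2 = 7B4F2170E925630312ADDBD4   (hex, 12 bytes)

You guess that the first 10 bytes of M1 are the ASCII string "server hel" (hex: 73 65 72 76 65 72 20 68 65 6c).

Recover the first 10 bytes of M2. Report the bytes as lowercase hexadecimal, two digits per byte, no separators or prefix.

9739b8f25c186a880e2c

First, C1 ⊕ C2 = (M1 ⊕ K) ⊕ (M2 ⊕ K) = M1 ⊕ M2, so the key drops out. Then M2 = (M1 ⊕ M2) ⊕ M1 over the first 10 bytes.
byte 0: (9f ⊕ 7b) ⊕ 73 = e4 ⊕ 73 = 97
byte 1: (13 ⊕ 4f) ⊕ 65 = 5c ⊕ 65 = 39
byte 2: (eb ⊕ 21) ⊕ 72 = ca ⊕ 72 = b8
byte 3: (f4 ⊕ 70) ⊕ 76 = 84 ⊕ 76 = f2
byte 4: (d0 ⊕ e9) ⊕ 65 = 39 ⊕ 65 = 5c
byte 5: (4f ⊕ 25) ⊕ 72 = 6a ⊕ 72 = 18
byte 6: (29 ⊕ 63) ⊕ 20 = 4a ⊕ 20 = 6a
byte 7: (e3 ⊕ 03) ⊕ 68 = e0 ⊕ 68 = 88
byte 8: (79 ⊕ 12) ⊕ 65 = 6b ⊕ 65 = 0e
byte 9: (ed ⊕ ad) ⊕ 6c = 40 ⊕ 6c = 2c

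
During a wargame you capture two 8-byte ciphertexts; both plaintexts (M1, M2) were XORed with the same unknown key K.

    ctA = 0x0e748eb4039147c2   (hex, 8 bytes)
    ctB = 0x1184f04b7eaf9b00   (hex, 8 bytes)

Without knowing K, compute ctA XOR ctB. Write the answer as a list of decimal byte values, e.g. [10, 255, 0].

ctA ⊕ ctB = (M1 ⊕ K) ⊕ (M2 ⊕ K) = M1 ⊕ M2 — the shared key cancels under XOR.
 14 ^  17 =  31
116 ^ 132 = 240
142 ^ 240 = 126
180 ^  75 = 255
  3 ^ 126 = 125
145 ^ 175 =  62
 71 ^ 155 = 220
194 ^   0 = 194

[31, 240, 126, 255, 125, 62, 220, 194]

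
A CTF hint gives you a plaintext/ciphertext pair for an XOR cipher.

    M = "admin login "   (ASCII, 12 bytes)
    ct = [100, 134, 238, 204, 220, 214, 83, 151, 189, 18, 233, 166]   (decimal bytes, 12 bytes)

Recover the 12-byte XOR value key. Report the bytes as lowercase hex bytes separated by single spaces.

Since ct = M ⊕ key, XORing both sides with M gives key = M ⊕ ct.
61 XOR 64 = 05
64 XOR 86 = e2
6d XOR ee = 83
69 XOR cc = a5
6e XOR dc = b2
20 XOR d6 = f6
6c XOR 53 = 3f
6f XOR 97 = f8
67 XOR bd = da
69 XOR 12 = 7b
6e XOR e9 = 87
20 XOR a6 = 86

05 e2 83 a5 b2 f6 3f f8 da 7b 87 86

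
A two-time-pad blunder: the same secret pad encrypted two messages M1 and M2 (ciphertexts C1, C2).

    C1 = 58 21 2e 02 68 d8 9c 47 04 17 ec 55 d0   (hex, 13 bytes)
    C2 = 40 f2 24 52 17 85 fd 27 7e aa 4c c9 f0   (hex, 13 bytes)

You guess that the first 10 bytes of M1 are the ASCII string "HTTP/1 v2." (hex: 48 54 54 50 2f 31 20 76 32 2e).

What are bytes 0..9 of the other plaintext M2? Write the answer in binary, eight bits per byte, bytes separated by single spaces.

01010000 10000111 01011110 00000000 01010000 01101100 01000001 00010110 01001000 10010011

First, C1 ⊕ C2 = (M1 ⊕ K) ⊕ (M2 ⊕ K) = M1 ⊕ M2, so the key drops out. Then M2 = (M1 ⊕ M2) ⊕ M1 over the first 10 bytes.
byte 0: (58 ^ 40) ^ 48 = 18 ^ 48 = 50
byte 1: (21 ^ f2) ^ 54 = d3 ^ 54 = 87
byte 2: (2e ^ 24) ^ 54 = 0a ^ 54 = 5e
byte 3: (02 ^ 52) ^ 50 = 50 ^ 50 = 00
byte 4: (68 ^ 17) ^ 2f = 7f ^ 2f = 50
byte 5: (d8 ^ 85) ^ 31 = 5d ^ 31 = 6c
byte 6: (9c ^ fd) ^ 20 = 61 ^ 20 = 41
byte 7: (47 ^ 27) ^ 76 = 60 ^ 76 = 16
byte 8: (04 ^ 7e) ^ 32 = 7a ^ 32 = 48
byte 9: (17 ^ aa) ^ 2e = bd ^ 2e = 93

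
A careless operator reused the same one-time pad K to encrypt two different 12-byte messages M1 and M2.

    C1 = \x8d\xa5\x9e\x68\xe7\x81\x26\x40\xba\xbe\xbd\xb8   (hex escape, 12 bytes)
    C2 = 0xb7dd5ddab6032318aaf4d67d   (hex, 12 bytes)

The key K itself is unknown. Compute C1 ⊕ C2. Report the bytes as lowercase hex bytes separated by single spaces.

C1 ⊕ C2 = (M1 ⊕ K) ⊕ (M2 ⊕ K) = M1 ⊕ M2 — the shared key cancels under XOR.
8d ^ b7 = 3a
a5 ^ dd = 78
9e ^ 5d = c3
68 ^ da = b2
e7 ^ b6 = 51
81 ^ 03 = 82
26 ^ 23 = 05
40 ^ 18 = 58
ba ^ aa = 10
be ^ f4 = 4a
bd ^ d6 = 6b
b8 ^ 7d = c5

3a 78 c3 b2 51 82 05 58 10 4a 6b c5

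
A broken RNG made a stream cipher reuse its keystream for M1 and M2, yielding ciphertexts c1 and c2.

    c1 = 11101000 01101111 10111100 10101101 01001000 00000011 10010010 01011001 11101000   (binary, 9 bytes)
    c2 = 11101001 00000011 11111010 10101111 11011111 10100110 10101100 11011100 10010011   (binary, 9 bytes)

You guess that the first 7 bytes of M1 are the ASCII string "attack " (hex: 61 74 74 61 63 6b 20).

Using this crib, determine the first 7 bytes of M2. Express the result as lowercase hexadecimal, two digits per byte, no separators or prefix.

First, c1 ⊕ c2 = (M1 ⊕ K) ⊕ (M2 ⊕ K) = M1 ⊕ M2, so the key drops out. Then M2 = (M1 ⊕ M2) ⊕ M1 over the first 7 bytes.
byte 0: (e8 ^ e9) ^ 61 = 01 ^ 61 = 60
byte 1: (6f ^ 03) ^ 74 = 6c ^ 74 = 18
byte 2: (bc ^ fa) ^ 74 = 46 ^ 74 = 32
byte 3: (ad ^ af) ^ 61 = 02 ^ 61 = 63
byte 4: (48 ^ df) ^ 63 = 97 ^ 63 = f4
byte 5: (03 ^ a6) ^ 6b = a5 ^ 6b = ce
byte 6: (92 ^ ac) ^ 20 = 3e ^ 20 = 1e

60183263f4ce1e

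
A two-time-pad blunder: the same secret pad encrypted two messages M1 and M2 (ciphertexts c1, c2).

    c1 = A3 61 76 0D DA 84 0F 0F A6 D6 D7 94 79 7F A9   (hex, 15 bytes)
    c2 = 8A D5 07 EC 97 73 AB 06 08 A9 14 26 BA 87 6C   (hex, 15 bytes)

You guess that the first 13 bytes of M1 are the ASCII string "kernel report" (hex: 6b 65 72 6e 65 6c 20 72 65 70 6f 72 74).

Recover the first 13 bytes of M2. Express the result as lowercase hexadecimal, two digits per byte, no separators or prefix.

42d1038f289b847bcb0facc0b7

First, c1 ⊕ c2 = (M1 ⊕ K) ⊕ (M2 ⊕ K) = M1 ⊕ M2, so the key drops out. Then M2 = (M1 ⊕ M2) ⊕ M1 over the first 13 bytes.
byte 0: (a3 ⊕ 8a) ⊕ 6b = 29 ⊕ 6b = 42
byte 1: (61 ⊕ d5) ⊕ 65 = b4 ⊕ 65 = d1
byte 2: (76 ⊕ 07) ⊕ 72 = 71 ⊕ 72 = 03
byte 3: (0d ⊕ ec) ⊕ 6e = e1 ⊕ 6e = 8f
byte 4: (da ⊕ 97) ⊕ 65 = 4d ⊕ 65 = 28
byte 5: (84 ⊕ 73) ⊕ 6c = f7 ⊕ 6c = 9b
byte 6: (0f ⊕ ab) ⊕ 20 = a4 ⊕ 20 = 84
byte 7: (0f ⊕ 06) ⊕ 72 = 09 ⊕ 72 = 7b
byte 8: (a6 ⊕ 08) ⊕ 65 = ae ⊕ 65 = cb
byte 9: (d6 ⊕ a9) ⊕ 70 = 7f ⊕ 70 = 0f
byte 10: (d7 ⊕ 14) ⊕ 6f = c3 ⊕ 6f = ac
byte 11: (94 ⊕ 26) ⊕ 72 = b2 ⊕ 72 = c0
byte 12: (79 ⊕ ba) ⊕ 74 = c3 ⊕ 74 = b7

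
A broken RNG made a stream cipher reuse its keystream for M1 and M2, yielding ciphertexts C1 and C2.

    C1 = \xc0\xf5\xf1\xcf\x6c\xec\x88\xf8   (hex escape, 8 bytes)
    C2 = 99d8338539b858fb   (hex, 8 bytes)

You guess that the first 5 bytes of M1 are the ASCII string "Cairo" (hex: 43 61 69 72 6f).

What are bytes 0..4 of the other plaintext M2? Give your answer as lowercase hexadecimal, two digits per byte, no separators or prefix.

First, C1 ⊕ C2 = (M1 ⊕ K) ⊕ (M2 ⊕ K) = M1 ⊕ M2, so the key drops out. Then M2 = (M1 ⊕ M2) ⊕ M1 over the first 5 bytes.
byte 0: (c0 ⊕ 99) ⊕ 43 = 59 ⊕ 43 = 1a
byte 1: (f5 ⊕ d8) ⊕ 61 = 2d ⊕ 61 = 4c
byte 2: (f1 ⊕ 33) ⊕ 69 = c2 ⊕ 69 = ab
byte 3: (cf ⊕ 85) ⊕ 72 = 4a ⊕ 72 = 38
byte 4: (6c ⊕ 39) ⊕ 6f = 55 ⊕ 6f = 3a

1a4cab383a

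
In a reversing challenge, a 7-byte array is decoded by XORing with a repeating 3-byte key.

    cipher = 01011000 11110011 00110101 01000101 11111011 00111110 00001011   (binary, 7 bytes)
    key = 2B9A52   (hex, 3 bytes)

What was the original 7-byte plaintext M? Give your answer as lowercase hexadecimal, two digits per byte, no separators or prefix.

The 3-byte key repeats, so the effective keystream is 2b 9a 52 2b 9a 52 2b.
byte 0: 58 XOR 2b = 73
byte 1: f3 XOR 9a = 69
byte 2: 35 XOR 52 = 67
byte 3: 45 XOR 2b = 6e
byte 4: fb XOR 9a = 61
byte 5: 3e XOR 52 = 6c
byte 6: 0b XOR 2b = 20

7369676e616c20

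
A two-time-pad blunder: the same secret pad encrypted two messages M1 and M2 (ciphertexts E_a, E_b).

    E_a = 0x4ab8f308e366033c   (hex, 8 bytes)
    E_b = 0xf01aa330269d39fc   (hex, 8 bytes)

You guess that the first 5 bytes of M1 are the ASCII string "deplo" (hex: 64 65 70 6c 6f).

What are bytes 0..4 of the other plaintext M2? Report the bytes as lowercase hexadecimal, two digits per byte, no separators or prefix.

dec72054aa

First, E_a ⊕ E_b = (M1 ⊕ K) ⊕ (M2 ⊕ K) = M1 ⊕ M2, so the key drops out. Then M2 = (M1 ⊕ M2) ⊕ M1 over the first 5 bytes.
byte 0: (4a ⊕ f0) ⊕ 64 = ba ⊕ 64 = de
byte 1: (b8 ⊕ 1a) ⊕ 65 = a2 ⊕ 65 = c7
byte 2: (f3 ⊕ a3) ⊕ 70 = 50 ⊕ 70 = 20
byte 3: (08 ⊕ 30) ⊕ 6c = 38 ⊕ 6c = 54
byte 4: (e3 ⊕ 26) ⊕ 6f = c5 ⊕ 6f = aa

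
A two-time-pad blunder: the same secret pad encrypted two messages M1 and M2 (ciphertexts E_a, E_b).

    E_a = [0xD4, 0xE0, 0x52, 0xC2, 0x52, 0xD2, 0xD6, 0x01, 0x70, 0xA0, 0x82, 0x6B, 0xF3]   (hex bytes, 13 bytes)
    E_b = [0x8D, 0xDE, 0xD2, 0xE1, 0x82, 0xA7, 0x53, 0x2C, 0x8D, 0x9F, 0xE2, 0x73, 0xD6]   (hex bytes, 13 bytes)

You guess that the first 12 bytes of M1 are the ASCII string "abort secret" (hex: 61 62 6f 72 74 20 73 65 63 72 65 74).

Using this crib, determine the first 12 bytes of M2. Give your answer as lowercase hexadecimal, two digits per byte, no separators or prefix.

First, E_a ⊕ E_b = (M1 ⊕ K) ⊕ (M2 ⊕ K) = M1 ⊕ M2, so the key drops out. Then M2 = (M1 ⊕ M2) ⊕ M1 over the first 12 bytes.
byte 0: (d4 XOR 8d) XOR 61 = 59 XOR 61 = 38
byte 1: (e0 XOR de) XOR 62 = 3e XOR 62 = 5c
byte 2: (52 XOR d2) XOR 6f = 80 XOR 6f = ef
byte 3: (c2 XOR e1) XOR 72 = 23 XOR 72 = 51
byte 4: (52 XOR 82) XOR 74 = d0 XOR 74 = a4
byte 5: (d2 XOR a7) XOR 20 = 75 XOR 20 = 55
byte 6: (d6 XOR 53) XOR 73 = 85 XOR 73 = f6
byte 7: (01 XOR 2c) XOR 65 = 2d XOR 65 = 48
byte 8: (70 XOR 8d) XOR 63 = fd XOR 63 = 9e
byte 9: (a0 XOR 9f) XOR 72 = 3f XOR 72 = 4d
byte 10: (82 XOR e2) XOR 65 = 60 XOR 65 = 05
byte 11: (6b XOR 73) XOR 74 = 18 XOR 74 = 6c

385cef51a455f6489e4d056c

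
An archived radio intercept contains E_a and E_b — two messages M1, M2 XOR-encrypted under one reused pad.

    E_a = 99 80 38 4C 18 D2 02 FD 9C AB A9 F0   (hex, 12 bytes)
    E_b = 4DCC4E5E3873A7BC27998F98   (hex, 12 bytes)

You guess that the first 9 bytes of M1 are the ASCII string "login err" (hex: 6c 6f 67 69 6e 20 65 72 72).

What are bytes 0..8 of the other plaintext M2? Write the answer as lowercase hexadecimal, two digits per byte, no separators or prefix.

First, E_a ⊕ E_b = (M1 ⊕ K) ⊕ (M2 ⊕ K) = M1 ⊕ M2, so the key drops out. Then M2 = (M1 ⊕ M2) ⊕ M1 over the first 9 bytes.
byte 0: (99 ^ 4d) ^ 6c = d4 ^ 6c = b8
byte 1: (80 ^ cc) ^ 6f = 4c ^ 6f = 23
byte 2: (38 ^ 4e) ^ 67 = 76 ^ 67 = 11
byte 3: (4c ^ 5e) ^ 69 = 12 ^ 69 = 7b
byte 4: (18 ^ 38) ^ 6e = 20 ^ 6e = 4e
byte 5: (d2 ^ 73) ^ 20 = a1 ^ 20 = 81
byte 6: (02 ^ a7) ^ 65 = a5 ^ 65 = c0
byte 7: (fd ^ bc) ^ 72 = 41 ^ 72 = 33
byte 8: (9c ^ 27) ^ 72 = bb ^ 72 = c9

b823117b4e81c033c9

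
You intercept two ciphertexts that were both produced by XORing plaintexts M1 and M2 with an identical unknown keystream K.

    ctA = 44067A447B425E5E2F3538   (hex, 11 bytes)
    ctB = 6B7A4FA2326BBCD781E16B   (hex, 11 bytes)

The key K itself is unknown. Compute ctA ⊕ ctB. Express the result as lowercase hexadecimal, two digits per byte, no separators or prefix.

2f7c35e64929e289aed453

ctA ⊕ ctB = (M1 ⊕ K) ⊕ (M2 ⊕ K) = M1 ⊕ M2 — the shared key cancels under XOR.
44 ⊕ 6b = 2f
06 ⊕ 7a = 7c
7a ⊕ 4f = 35
44 ⊕ a2 = e6
7b ⊕ 32 = 49
42 ⊕ 6b = 29
5e ⊕ bc = e2
5e ⊕ d7 = 89
2f ⊕ 81 = ae
35 ⊕ e1 = d4
38 ⊕ 6b = 53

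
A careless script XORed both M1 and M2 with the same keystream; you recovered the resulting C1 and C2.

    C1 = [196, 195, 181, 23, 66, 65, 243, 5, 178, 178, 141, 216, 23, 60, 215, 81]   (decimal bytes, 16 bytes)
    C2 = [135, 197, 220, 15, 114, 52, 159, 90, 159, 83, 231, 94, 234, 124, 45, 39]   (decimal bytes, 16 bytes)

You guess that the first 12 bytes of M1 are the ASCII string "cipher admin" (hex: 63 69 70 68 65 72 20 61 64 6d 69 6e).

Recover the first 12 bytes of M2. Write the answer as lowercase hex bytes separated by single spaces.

First, C1 ⊕ C2 = (M1 ⊕ K) ⊕ (M2 ⊕ K) = M1 ⊕ M2, so the key drops out. Then M2 = (M1 ⊕ M2) ⊕ M1 over the first 12 bytes.
byte 0: (c4 ⊕ 87) ⊕ 63 = 43 ⊕ 63 = 20
byte 1: (c3 ⊕ c5) ⊕ 69 = 06 ⊕ 69 = 6f
byte 2: (b5 ⊕ dc) ⊕ 70 = 69 ⊕ 70 = 19
byte 3: (17 ⊕ 0f) ⊕ 68 = 18 ⊕ 68 = 70
byte 4: (42 ⊕ 72) ⊕ 65 = 30 ⊕ 65 = 55
byte 5: (41 ⊕ 34) ⊕ 72 = 75 ⊕ 72 = 07
byte 6: (f3 ⊕ 9f) ⊕ 20 = 6c ⊕ 20 = 4c
byte 7: (05 ⊕ 5a) ⊕ 61 = 5f ⊕ 61 = 3e
byte 8: (b2 ⊕ 9f) ⊕ 64 = 2d ⊕ 64 = 49
byte 9: (b2 ⊕ 53) ⊕ 6d = e1 ⊕ 6d = 8c
byte 10: (8d ⊕ e7) ⊕ 69 = 6a ⊕ 69 = 03
byte 11: (d8 ⊕ 5e) ⊕ 6e = 86 ⊕ 6e = e8

20 6f 19 70 55 07 4c 3e 49 8c 03 e8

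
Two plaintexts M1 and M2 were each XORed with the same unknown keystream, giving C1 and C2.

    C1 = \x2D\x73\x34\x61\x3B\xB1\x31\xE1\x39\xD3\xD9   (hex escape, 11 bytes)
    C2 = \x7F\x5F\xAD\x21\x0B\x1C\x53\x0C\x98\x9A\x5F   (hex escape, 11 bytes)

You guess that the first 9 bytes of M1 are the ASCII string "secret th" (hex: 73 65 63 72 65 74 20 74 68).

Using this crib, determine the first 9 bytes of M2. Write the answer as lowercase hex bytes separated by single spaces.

First, C1 ⊕ C2 = (M1 ⊕ K) ⊕ (M2 ⊕ K) = M1 ⊕ M2, so the key drops out. Then M2 = (M1 ⊕ M2) ⊕ M1 over the first 9 bytes.
byte 0: (2d ⊕ 7f) ⊕ 73 = 52 ⊕ 73 = 21
byte 1: (73 ⊕ 5f) ⊕ 65 = 2c ⊕ 65 = 49
byte 2: (34 ⊕ ad) ⊕ 63 = 99 ⊕ 63 = fa
byte 3: (61 ⊕ 21) ⊕ 72 = 40 ⊕ 72 = 32
byte 4: (3b ⊕ 0b) ⊕ 65 = 30 ⊕ 65 = 55
byte 5: (b1 ⊕ 1c) ⊕ 74 = ad ⊕ 74 = d9
byte 6: (31 ⊕ 53) ⊕ 20 = 62 ⊕ 20 = 42
byte 7: (e1 ⊕ 0c) ⊕ 74 = ed ⊕ 74 = 99
byte 8: (39 ⊕ 98) ⊕ 68 = a1 ⊕ 68 = c9

21 49 fa 32 55 d9 42 99 c9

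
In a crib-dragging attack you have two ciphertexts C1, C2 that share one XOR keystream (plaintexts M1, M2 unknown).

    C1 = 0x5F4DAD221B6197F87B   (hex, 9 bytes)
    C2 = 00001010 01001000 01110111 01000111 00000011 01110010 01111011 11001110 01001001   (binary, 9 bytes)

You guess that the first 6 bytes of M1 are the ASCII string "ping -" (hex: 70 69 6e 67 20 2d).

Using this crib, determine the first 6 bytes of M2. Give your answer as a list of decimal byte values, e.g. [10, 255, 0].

[37, 108, 180, 2, 56, 62]

First, C1 ⊕ C2 = (M1 ⊕ K) ⊕ (M2 ⊕ K) = M1 ⊕ M2, so the key drops out. Then M2 = (M1 ⊕ M2) ⊕ M1 over the first 6 bytes.
byte 0: (5f XOR 0a) XOR 70 = 55 XOR 70 = 25
byte 1: (4d XOR 48) XOR 69 = 05 XOR 69 = 6c
byte 2: (ad XOR 77) XOR 6e = da XOR 6e = b4
byte 3: (22 XOR 47) XOR 67 = 65 XOR 67 = 02
byte 4: (1b XOR 03) XOR 20 = 18 XOR 20 = 38
byte 5: (61 XOR 72) XOR 2d = 13 XOR 2d = 3e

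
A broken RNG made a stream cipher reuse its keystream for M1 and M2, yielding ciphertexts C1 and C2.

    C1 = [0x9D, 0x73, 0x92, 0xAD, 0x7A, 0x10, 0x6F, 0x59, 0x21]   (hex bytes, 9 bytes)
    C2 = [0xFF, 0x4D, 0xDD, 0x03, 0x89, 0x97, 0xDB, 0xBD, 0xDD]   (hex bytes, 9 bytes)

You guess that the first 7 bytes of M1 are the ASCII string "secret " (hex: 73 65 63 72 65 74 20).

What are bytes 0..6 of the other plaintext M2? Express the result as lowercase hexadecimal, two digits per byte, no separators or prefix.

115b2cdc96f394

First, C1 ⊕ C2 = (M1 ⊕ K) ⊕ (M2 ⊕ K) = M1 ⊕ M2, so the key drops out. Then M2 = (M1 ⊕ M2) ⊕ M1 over the first 7 bytes.
byte 0: (9d ^ ff) ^ 73 = 62 ^ 73 = 11
byte 1: (73 ^ 4d) ^ 65 = 3e ^ 65 = 5b
byte 2: (92 ^ dd) ^ 63 = 4f ^ 63 = 2c
byte 3: (ad ^ 03) ^ 72 = ae ^ 72 = dc
byte 4: (7a ^ 89) ^ 65 = f3 ^ 65 = 96
byte 5: (10 ^ 97) ^ 74 = 87 ^ 74 = f3
byte 6: (6f ^ db) ^ 20 = b4 ^ 20 = 94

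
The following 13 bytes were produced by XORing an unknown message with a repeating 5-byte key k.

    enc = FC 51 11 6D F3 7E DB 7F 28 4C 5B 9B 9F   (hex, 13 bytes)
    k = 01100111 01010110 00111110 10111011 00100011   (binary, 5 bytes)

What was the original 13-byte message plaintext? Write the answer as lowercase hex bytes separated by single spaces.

9b 07 2f d6 d0 19 8d 41 93 6f 3c cd a1

The 5-byte key repeats, so the effective keystream is 67 56 3e bb 23 67 56 3e bb 23 67 56 3e.
byte 0: fc ^ 67 = 9b
byte 1: 51 ^ 56 = 07
byte 2: 11 ^ 3e = 2f
byte 3: 6d ^ bb = d6
byte 4: f3 ^ 23 = d0
byte 5: 7e ^ 67 = 19
byte 6: db ^ 56 = 8d
byte 7: 7f ^ 3e = 41
byte 8: 28 ^ bb = 93
byte 9: 4c ^ 23 = 6f
byte 10: 5b ^ 67 = 3c
byte 11: 9b ^ 56 = cd
byte 12: 9f ^ 3e = a1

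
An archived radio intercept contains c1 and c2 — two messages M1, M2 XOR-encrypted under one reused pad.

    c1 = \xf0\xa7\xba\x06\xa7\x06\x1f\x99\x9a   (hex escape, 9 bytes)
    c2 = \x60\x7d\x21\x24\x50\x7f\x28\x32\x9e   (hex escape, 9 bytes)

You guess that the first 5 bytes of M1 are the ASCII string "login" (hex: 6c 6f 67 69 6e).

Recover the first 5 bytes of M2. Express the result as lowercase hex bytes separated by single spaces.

First, c1 ⊕ c2 = (M1 ⊕ K) ⊕ (M2 ⊕ K) = M1 ⊕ M2, so the key drops out. Then M2 = (M1 ⊕ M2) ⊕ M1 over the first 5 bytes.
byte 0: (f0 XOR 60) XOR 6c = 90 XOR 6c = fc
byte 1: (a7 XOR 7d) XOR 6f = da XOR 6f = b5
byte 2: (ba XOR 21) XOR 67 = 9b XOR 67 = fc
byte 3: (06 XOR 24) XOR 69 = 22 XOR 69 = 4b
byte 4: (a7 XOR 50) XOR 6e = f7 XOR 6e = 99

fc b5 fc 4b 99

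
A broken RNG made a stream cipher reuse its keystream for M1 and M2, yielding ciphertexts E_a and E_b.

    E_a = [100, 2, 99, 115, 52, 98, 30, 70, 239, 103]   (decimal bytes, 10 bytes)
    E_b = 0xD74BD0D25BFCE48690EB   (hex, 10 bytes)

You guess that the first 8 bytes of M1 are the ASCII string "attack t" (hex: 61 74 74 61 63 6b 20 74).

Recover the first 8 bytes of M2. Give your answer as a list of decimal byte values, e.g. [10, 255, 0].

[210, 61, 199, 192, 12, 245, 218, 180]

First, E_a ⊕ E_b = (M1 ⊕ K) ⊕ (M2 ⊕ K) = M1 ⊕ M2, so the key drops out. Then M2 = (M1 ⊕ M2) ⊕ M1 over the first 8 bytes.
byte 0: (64 ⊕ d7) ⊕ 61 = b3 ⊕ 61 = d2
byte 1: (02 ⊕ 4b) ⊕ 74 = 49 ⊕ 74 = 3d
byte 2: (63 ⊕ d0) ⊕ 74 = b3 ⊕ 74 = c7
byte 3: (73 ⊕ d2) ⊕ 61 = a1 ⊕ 61 = c0
byte 4: (34 ⊕ 5b) ⊕ 63 = 6f ⊕ 63 = 0c
byte 5: (62 ⊕ fc) ⊕ 6b = 9e ⊕ 6b = f5
byte 6: (1e ⊕ e4) ⊕ 20 = fa ⊕ 20 = da
byte 7: (46 ⊕ 86) ⊕ 74 = c0 ⊕ 74 = b4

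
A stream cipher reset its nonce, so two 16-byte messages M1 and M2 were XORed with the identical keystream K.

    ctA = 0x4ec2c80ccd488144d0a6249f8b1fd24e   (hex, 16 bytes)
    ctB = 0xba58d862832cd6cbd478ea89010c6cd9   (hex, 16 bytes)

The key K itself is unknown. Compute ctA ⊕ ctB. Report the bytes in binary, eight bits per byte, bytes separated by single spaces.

11110100 10011010 00010000 01101110 01001110 01100100 01010111 10001111 00000100 11011110 11001110 00010110 10001010 00010011 10111110 10010111

ctA ⊕ ctB = (M1 ⊕ K) ⊕ (M2 ⊕ K) = M1 ⊕ M2 — the shared key cancels under XOR.
01001110 ^ 10111010 = 11110100
11000010 ^ 01011000 = 10011010
11001000 ^ 11011000 = 00010000
00001100 ^ 01100010 = 01101110
11001101 ^ 10000011 = 01001110
01001000 ^ 00101100 = 01100100
10000001 ^ 11010110 = 01010111
01000100 ^ 11001011 = 10001111
11010000 ^ 11010100 = 00000100
10100110 ^ 01111000 = 11011110
00100100 ^ 11101010 = 11001110
10011111 ^ 10001001 = 00010110
10001011 ^ 00000001 = 10001010
00011111 ^ 00001100 = 00010011
11010010 ^ 01101100 = 10111110
01001110 ^ 11011001 = 10010111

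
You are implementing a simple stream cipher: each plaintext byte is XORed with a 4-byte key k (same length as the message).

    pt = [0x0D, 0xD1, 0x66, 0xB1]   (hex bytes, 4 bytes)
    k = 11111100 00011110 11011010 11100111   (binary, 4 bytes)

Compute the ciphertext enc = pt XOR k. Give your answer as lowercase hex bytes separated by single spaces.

f1 cf bc 56

0d ⊕ fc = f1
d1 ⊕ 1e = cf
66 ⊕ da = bc
b1 ⊕ e7 = 56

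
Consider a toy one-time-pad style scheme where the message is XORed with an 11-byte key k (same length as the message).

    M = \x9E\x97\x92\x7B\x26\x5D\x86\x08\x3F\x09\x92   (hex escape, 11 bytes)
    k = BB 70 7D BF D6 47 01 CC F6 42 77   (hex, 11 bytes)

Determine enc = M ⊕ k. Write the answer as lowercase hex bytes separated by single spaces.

XOR is its own inverse, so applying the key byte-wise gives the result directly.
9e ^ bb = 25
97 ^ 70 = e7
92 ^ 7d = ef
7b ^ bf = c4
26 ^ d6 = f0
5d ^ 47 = 1a
86 ^ 01 = 87
08 ^ cc = c4
3f ^ f6 = c9
09 ^ 42 = 4b
92 ^ 77 = e5

25 e7 ef c4 f0 1a 87 c4 c9 4b e5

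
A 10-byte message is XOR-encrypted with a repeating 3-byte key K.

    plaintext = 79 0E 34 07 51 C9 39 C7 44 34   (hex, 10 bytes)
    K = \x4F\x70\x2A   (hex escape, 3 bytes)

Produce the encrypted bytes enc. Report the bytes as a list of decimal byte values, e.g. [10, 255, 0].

The 3-byte key repeats, so the effective keystream is 4f 70 2a 4f 70 2a 4f 70 2a 4f.
byte 0: 79 ^ 4f = 36
byte 1: 0e ^ 70 = 7e
byte 2: 34 ^ 2a = 1e
byte 3: 07 ^ 4f = 48
byte 4: 51 ^ 70 = 21
byte 5: c9 ^ 2a = e3
byte 6: 39 ^ 4f = 76
byte 7: c7 ^ 70 = b7
byte 8: 44 ^ 2a = 6e
byte 9: 34 ^ 4f = 7b

[54, 126, 30, 72, 33, 227, 118, 183, 110, 123]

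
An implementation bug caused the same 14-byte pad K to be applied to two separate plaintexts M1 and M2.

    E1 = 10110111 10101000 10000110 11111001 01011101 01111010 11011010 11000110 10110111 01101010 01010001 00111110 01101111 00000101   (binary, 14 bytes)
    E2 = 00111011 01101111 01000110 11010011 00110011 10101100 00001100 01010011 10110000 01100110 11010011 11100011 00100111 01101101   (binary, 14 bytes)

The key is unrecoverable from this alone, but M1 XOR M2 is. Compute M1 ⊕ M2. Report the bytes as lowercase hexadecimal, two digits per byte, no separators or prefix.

E1 ⊕ E2 = (M1 ⊕ K) ⊕ (M2 ⊕ K) = M1 ⊕ M2 — the shared key cancels under XOR.
byte 0: 183 ^  59 = 140
byte 1: 168 ^ 111 = 199
byte 2: 134 ^  70 = 192
byte 3: 249 ^ 211 =  42
byte 4:  93 ^  51 = 110
byte 5: 122 ^ 172 = 214
byte 6: 218 ^  12 = 214
byte 7: 198 ^  83 = 149
byte 8: 183 ^ 176 =   7
byte 9: 106 ^ 102 =  12
byte 10:  81 ^ 211 = 130
byte 11:  62 ^ 227 = 221
byte 12: 111 ^  39 =  72
byte 13:   5 ^ 109 = 104

8cc7c02a6ed6d695070c82dd4868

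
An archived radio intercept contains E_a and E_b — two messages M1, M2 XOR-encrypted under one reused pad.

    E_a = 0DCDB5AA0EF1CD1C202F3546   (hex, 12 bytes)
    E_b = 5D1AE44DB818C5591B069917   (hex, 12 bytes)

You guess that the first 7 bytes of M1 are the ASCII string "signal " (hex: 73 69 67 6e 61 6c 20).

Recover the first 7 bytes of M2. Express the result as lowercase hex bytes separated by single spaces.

First, E_a ⊕ E_b = (M1 ⊕ K) ⊕ (M2 ⊕ K) = M1 ⊕ M2, so the key drops out. Then M2 = (M1 ⊕ M2) ⊕ M1 over the first 7 bytes.
byte 0: (0d XOR 5d) XOR 73 = 50 XOR 73 = 23
byte 1: (cd XOR 1a) XOR 69 = d7 XOR 69 = be
byte 2: (b5 XOR e4) XOR 67 = 51 XOR 67 = 36
byte 3: (aa XOR 4d) XOR 6e = e7 XOR 6e = 89
byte 4: (0e XOR b8) XOR 61 = b6 XOR 61 = d7
byte 5: (f1 XOR 18) XOR 6c = e9 XOR 6c = 85
byte 6: (cd XOR c5) XOR 20 = 08 XOR 20 = 28

23 be 36 89 d7 85 28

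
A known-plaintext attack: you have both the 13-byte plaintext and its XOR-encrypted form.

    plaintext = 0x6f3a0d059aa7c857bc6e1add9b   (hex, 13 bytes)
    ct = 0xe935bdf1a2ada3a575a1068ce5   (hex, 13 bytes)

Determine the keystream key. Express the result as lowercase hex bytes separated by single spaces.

86 0f b0 f4 38 0a 6b f2 c9 cf 1c 51 7e

Since ct = plaintext ⊕ key, XORing both sides with plaintext gives key = plaintext ⊕ ct.
6f XOR e9 = 86
3a XOR 35 = 0f
0d XOR bd = b0
05 XOR f1 = f4
9a XOR a2 = 38
a7 XOR ad = 0a
c8 XOR a3 = 6b
57 XOR a5 = f2
bc XOR 75 = c9
6e XOR a1 = cf
1a XOR 06 = 1c
dd XOR 8c = 51
9b XOR e5 = 7e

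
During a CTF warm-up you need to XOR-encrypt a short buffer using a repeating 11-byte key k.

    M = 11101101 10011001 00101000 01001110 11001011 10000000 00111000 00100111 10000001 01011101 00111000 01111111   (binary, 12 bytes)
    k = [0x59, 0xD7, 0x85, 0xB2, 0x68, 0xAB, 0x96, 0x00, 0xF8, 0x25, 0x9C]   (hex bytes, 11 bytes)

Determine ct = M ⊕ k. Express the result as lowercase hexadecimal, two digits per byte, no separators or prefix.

b44eadfca32bae277978a426

The 11-byte key repeats, so the effective keystream is 59 d7 85 b2 68 ab 96 00 f8 25 9c 59.
byte 0: 11101101 ⊕ 01011001 = 10110100
byte 1: 10011001 ⊕ 11010111 = 01001110
byte 2: 00101000 ⊕ 10000101 = 10101101
byte 3: 01001110 ⊕ 10110010 = 11111100
byte 4: 11001011 ⊕ 01101000 = 10100011
byte 5: 10000000 ⊕ 10101011 = 00101011
byte 6: 00111000 ⊕ 10010110 = 10101110
byte 7: 00100111 ⊕ 00000000 = 00100111
byte 8: 10000001 ⊕ 11111000 = 01111001
byte 9: 01011101 ⊕ 00100101 = 01111000
byte 10: 00111000 ⊕ 10011100 = 10100100
byte 11: 01111111 ⊕ 01011001 = 00100110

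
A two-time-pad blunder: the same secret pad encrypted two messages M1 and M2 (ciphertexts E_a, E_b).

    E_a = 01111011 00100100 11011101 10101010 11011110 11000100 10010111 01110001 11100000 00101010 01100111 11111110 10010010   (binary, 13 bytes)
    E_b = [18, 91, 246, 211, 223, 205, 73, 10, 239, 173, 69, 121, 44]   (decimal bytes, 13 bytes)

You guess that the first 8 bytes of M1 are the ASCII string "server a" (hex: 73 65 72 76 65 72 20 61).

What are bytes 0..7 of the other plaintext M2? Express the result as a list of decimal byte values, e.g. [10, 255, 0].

[26, 26, 89, 15, 100, 123, 254, 26]

First, E_a ⊕ E_b = (M1 ⊕ K) ⊕ (M2 ⊕ K) = M1 ⊕ M2, so the key drops out. Then M2 = (M1 ⊕ M2) ⊕ M1 over the first 8 bytes.
byte 0: (7b XOR 12) XOR 73 = 69 XOR 73 = 1a
byte 1: (24 XOR 5b) XOR 65 = 7f XOR 65 = 1a
byte 2: (dd XOR f6) XOR 72 = 2b XOR 72 = 59
byte 3: (aa XOR d3) XOR 76 = 79 XOR 76 = 0f
byte 4: (de XOR df) XOR 65 = 01 XOR 65 = 64
byte 5: (c4 XOR cd) XOR 72 = 09 XOR 72 = 7b
byte 6: (97 XOR 49) XOR 20 = de XOR 20 = fe
byte 7: (71 XOR 0a) XOR 61 = 7b XOR 61 = 1a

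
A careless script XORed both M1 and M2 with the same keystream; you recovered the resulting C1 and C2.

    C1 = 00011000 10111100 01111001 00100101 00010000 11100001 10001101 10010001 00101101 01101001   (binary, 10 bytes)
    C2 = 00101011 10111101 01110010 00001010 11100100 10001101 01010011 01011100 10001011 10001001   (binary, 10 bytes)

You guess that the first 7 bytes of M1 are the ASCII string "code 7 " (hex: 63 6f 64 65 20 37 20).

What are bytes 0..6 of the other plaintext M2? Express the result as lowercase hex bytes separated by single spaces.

First, C1 ⊕ C2 = (M1 ⊕ K) ⊕ (M2 ⊕ K) = M1 ⊕ M2, so the key drops out. Then M2 = (M1 ⊕ M2) ⊕ M1 over the first 7 bytes.
byte 0: (18 XOR 2b) XOR 63 = 33 XOR 63 = 50
byte 1: (bc XOR bd) XOR 6f = 01 XOR 6f = 6e
byte 2: (79 XOR 72) XOR 64 = 0b XOR 64 = 6f
byte 3: (25 XOR 0a) XOR 65 = 2f XOR 65 = 4a
byte 4: (10 XOR e4) XOR 20 = f4 XOR 20 = d4
byte 5: (e1 XOR 8d) XOR 37 = 6c XOR 37 = 5b
byte 6: (8d XOR 53) XOR 20 = de XOR 20 = fe

50 6e 6f 4a d4 5b fe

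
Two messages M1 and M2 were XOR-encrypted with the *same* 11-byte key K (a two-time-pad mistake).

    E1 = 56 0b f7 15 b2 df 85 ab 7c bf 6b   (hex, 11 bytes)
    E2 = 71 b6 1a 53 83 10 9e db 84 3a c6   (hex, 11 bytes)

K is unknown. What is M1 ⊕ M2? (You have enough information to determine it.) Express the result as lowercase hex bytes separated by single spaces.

E1 ⊕ E2 = (M1 ⊕ K) ⊕ (M2 ⊕ K) = M1 ⊕ M2 — the shared key cancels under XOR.
56 XOR 71 = 27
0b XOR b6 = bd
f7 XOR 1a = ed
15 XOR 53 = 46
b2 XOR 83 = 31
df XOR 10 = cf
85 XOR 9e = 1b
ab XOR db = 70
7c XOR 84 = f8
bf XOR 3a = 85
6b XOR c6 = ad

27 bd ed 46 31 cf 1b 70 f8 85 ad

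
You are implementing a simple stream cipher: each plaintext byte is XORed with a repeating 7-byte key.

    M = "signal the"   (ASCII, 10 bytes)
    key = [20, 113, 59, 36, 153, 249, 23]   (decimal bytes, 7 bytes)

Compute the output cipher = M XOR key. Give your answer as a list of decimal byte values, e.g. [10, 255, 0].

The 7-byte key repeats, so the effective keystream is 14 71 3b 24 99 f9 17 14 71 3b.
byte 0: 115 xor  20 = 103
byte 1: 105 xor 113 =  24
byte 2: 103 xor  59 =  92
byte 3: 110 xor  36 =  74
byte 4:  97 xor 153 = 248
byte 5: 108 xor 249 = 149
byte 6:  32 xor  23 =  55
byte 7: 116 xor  20 =  96
byte 8: 104 xor 113 =  25
byte 9: 101 xor  59 =  94

[103, 24, 92, 74, 248, 149, 55, 96, 25, 94]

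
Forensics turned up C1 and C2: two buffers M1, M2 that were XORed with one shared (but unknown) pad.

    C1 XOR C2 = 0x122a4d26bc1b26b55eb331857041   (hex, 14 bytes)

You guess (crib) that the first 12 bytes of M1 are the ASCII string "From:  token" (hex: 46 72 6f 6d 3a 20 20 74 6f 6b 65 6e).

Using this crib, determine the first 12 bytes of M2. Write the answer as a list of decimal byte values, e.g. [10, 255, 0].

[84, 88, 34, 75, 134, 59, 6, 193, 49, 216, 84, 235]

Since C1 ⊕ C2 = M1 ⊕ M2, XORing with the guessed M1 bytes yields the corresponding M2 bytes: M2 = (C1 ⊕ C2) ⊕ M1.
12 XOR 46 = 54
2a XOR 72 = 58
4d XOR 6f = 22
26 XOR 6d = 4b
bc XOR 3a = 86
1b XOR 20 = 3b
26 XOR 20 = 06
b5 XOR 74 = c1
5e XOR 6f = 31
b3 XOR 6b = d8
31 XOR 65 = 54
85 XOR 6e = eb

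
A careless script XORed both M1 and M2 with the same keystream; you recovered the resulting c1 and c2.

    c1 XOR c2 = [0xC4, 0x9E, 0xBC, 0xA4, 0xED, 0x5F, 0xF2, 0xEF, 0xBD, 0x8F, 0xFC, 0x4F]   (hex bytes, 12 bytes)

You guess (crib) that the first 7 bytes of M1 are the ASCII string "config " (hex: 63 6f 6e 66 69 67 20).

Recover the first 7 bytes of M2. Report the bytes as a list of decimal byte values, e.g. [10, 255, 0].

Since c1 ⊕ c2 = M1 ⊕ M2, XORing with the guessed M1 bytes yields the corresponding M2 bytes: M2 = (c1 ⊕ c2) ⊕ M1.
c4 XOR 63 = a7
9e XOR 6f = f1
bc XOR 6e = d2
a4 XOR 66 = c2
ed XOR 69 = 84
5f XOR 67 = 38
f2 XOR 20 = d2

[167, 241, 210, 194, 132, 56, 210]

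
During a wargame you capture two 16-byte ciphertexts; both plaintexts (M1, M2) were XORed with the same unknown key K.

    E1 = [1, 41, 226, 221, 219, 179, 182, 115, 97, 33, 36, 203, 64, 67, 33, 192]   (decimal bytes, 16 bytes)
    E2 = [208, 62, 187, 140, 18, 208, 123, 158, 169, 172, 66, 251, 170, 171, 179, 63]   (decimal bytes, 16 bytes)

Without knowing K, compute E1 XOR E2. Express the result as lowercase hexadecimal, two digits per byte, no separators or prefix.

d1175951c963cdedc88d6630eae892ff

E1 ⊕ E2 = (M1 ⊕ K) ⊕ (M2 ⊕ K) = M1 ⊕ M2 — the shared key cancels under XOR.
01 ⊕ d0 = d1
29 ⊕ 3e = 17
e2 ⊕ bb = 59
dd ⊕ 8c = 51
db ⊕ 12 = c9
b3 ⊕ d0 = 63
b6 ⊕ 7b = cd
73 ⊕ 9e = ed
61 ⊕ a9 = c8
21 ⊕ ac = 8d
24 ⊕ 42 = 66
cb ⊕ fb = 30
40 ⊕ aa = ea
43 ⊕ ab = e8
21 ⊕ b3 = 92
c0 ⊕ 3f = ff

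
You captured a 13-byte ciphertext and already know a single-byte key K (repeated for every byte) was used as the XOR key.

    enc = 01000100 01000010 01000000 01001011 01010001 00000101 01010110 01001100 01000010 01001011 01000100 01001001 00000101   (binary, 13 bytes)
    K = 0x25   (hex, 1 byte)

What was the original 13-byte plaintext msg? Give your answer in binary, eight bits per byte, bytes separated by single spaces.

01100001 01100111 01100101 01101110 01110100 00100000 01110011 01101001 01100111 01101110 01100001 01101100 00100000

The 1-byte key repeats, so the effective keystream is 25 25 25 25 25 25 25 25 25 25 25 25 25.
byte 0: 44 XOR 25 = 61
byte 1: 42 XOR 25 = 67
byte 2: 40 XOR 25 = 65
byte 3: 4b XOR 25 = 6e
byte 4: 51 XOR 25 = 74
byte 5: 05 XOR 25 = 20
byte 6: 56 XOR 25 = 73
byte 7: 4c XOR 25 = 69
byte 8: 42 XOR 25 = 67
byte 9: 4b XOR 25 = 6e
byte 10: 44 XOR 25 = 61
byte 11: 49 XOR 25 = 6c
byte 12: 05 XOR 25 = 20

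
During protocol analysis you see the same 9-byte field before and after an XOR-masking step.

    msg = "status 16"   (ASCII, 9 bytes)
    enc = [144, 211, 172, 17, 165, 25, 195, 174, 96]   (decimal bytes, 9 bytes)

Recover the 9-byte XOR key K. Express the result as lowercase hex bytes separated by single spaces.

e3 a7 cd 65 d0 6a e3 9f 56

Since enc = msg ⊕ K, XORing both sides with msg gives K = msg ⊕ enc.
73 XOR 90 = e3
74 XOR d3 = a7
61 XOR ac = cd
74 XOR 11 = 65
75 XOR a5 = d0
73 XOR 19 = 6a
20 XOR c3 = e3
31 XOR ae = 9f
36 XOR 60 = 56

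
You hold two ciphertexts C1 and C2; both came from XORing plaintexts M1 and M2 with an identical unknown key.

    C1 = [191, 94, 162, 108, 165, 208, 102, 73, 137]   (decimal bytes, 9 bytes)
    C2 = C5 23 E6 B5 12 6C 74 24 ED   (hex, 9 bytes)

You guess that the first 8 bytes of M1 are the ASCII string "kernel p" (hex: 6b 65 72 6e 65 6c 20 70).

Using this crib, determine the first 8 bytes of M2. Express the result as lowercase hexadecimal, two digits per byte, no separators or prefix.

111836b7d2d0321d

First, C1 ⊕ C2 = (M1 ⊕ K) ⊕ (M2 ⊕ K) = M1 ⊕ M2, so the key drops out. Then M2 = (M1 ⊕ M2) ⊕ M1 over the first 8 bytes.
byte 0: (bf ^ c5) ^ 6b = 7a ^ 6b = 11
byte 1: (5e ^ 23) ^ 65 = 7d ^ 65 = 18
byte 2: (a2 ^ e6) ^ 72 = 44 ^ 72 = 36
byte 3: (6c ^ b5) ^ 6e = d9 ^ 6e = b7
byte 4: (a5 ^ 12) ^ 65 = b7 ^ 65 = d2
byte 5: (d0 ^ 6c) ^ 6c = bc ^ 6c = d0
byte 6: (66 ^ 74) ^ 20 = 12 ^ 20 = 32
byte 7: (49 ^ 24) ^ 70 = 6d ^ 70 = 1d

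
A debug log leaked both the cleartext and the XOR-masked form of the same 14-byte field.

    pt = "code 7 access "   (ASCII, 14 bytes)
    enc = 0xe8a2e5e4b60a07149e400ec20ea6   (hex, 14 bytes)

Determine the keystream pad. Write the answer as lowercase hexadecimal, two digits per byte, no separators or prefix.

Since enc = pt ⊕ pad, XORing both sides with pt gives pad = pt ⊕ enc.
63 xor e8 = 8b
6f xor a2 = cd
64 xor e5 = 81
65 xor e4 = 81
20 xor b6 = 96
37 xor 0a = 3d
20 xor 07 = 27
61 xor 14 = 75
63 xor 9e = fd
63 xor 40 = 23
65 xor 0e = 6b
73 xor c2 = b1
73 xor 0e = 7d
20 xor a6 = 86

8bcd8181963d2775fd236bb17d86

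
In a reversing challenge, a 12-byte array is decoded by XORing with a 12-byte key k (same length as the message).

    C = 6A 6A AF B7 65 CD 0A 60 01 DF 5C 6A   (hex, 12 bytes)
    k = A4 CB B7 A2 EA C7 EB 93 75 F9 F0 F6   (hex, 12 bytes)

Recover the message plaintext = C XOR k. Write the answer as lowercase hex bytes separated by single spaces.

XOR is its own inverse, so applying the key byte-wise gives the result directly.
6a ^ a4 = ce
6a ^ cb = a1
af ^ b7 = 18
b7 ^ a2 = 15
65 ^ ea = 8f
cd ^ c7 = 0a
0a ^ eb = e1
60 ^ 93 = f3
01 ^ 75 = 74
df ^ f9 = 26
5c ^ f0 = ac
6a ^ f6 = 9c

ce a1 18 15 8f 0a e1 f3 74 26 ac 9c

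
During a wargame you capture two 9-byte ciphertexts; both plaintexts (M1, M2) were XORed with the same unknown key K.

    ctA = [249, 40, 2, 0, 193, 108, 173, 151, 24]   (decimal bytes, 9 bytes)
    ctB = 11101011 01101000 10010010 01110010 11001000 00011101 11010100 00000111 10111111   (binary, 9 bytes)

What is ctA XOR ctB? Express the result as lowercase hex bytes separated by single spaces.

ctA ⊕ ctB = (M1 ⊕ K) ⊕ (M2 ⊕ K) = M1 ⊕ M2 — the shared key cancels under XOR.
f9 ⊕ eb = 12
28 ⊕ 68 = 40
02 ⊕ 92 = 90
00 ⊕ 72 = 72
c1 ⊕ c8 = 09
6c ⊕ 1d = 71
ad ⊕ d4 = 79
97 ⊕ 07 = 90
18 ⊕ bf = a7

12 40 90 72 09 71 79 90 a7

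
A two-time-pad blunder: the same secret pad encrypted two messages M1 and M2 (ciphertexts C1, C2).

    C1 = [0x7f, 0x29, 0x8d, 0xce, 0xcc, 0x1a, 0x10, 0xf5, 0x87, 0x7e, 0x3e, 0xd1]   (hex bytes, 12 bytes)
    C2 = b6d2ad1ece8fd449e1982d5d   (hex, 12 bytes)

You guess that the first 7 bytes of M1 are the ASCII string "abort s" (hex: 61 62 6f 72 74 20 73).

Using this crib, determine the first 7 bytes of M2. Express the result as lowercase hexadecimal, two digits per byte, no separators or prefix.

a8994fa276b5b7

First, C1 ⊕ C2 = (M1 ⊕ K) ⊕ (M2 ⊕ K) = M1 ⊕ M2, so the key drops out. Then M2 = (M1 ⊕ M2) ⊕ M1 over the first 7 bytes.
byte 0: (7f ^ b6) ^ 61 = c9 ^ 61 = a8
byte 1: (29 ^ d2) ^ 62 = fb ^ 62 = 99
byte 2: (8d ^ ad) ^ 6f = 20 ^ 6f = 4f
byte 3: (ce ^ 1e) ^ 72 = d0 ^ 72 = a2
byte 4: (cc ^ ce) ^ 74 = 02 ^ 74 = 76
byte 5: (1a ^ 8f) ^ 20 = 95 ^ 20 = b5
byte 6: (10 ^ d4) ^ 73 = c4 ^ 73 = b7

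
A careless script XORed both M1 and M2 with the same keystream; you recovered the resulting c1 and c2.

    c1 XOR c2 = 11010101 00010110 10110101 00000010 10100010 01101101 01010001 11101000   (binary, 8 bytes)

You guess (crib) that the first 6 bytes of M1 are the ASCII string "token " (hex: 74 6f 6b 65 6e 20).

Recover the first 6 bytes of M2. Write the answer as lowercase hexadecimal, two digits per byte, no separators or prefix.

a179de67cc4d

Since c1 ⊕ c2 = M1 ⊕ M2, XORing with the guessed M1 bytes yields the corresponding M2 bytes: M2 = (c1 ⊕ c2) ⊕ M1.
d5 ^ 74 = a1
16 ^ 6f = 79
b5 ^ 6b = de
02 ^ 65 = 67
a2 ^ 6e = cc
6d ^ 20 = 4d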